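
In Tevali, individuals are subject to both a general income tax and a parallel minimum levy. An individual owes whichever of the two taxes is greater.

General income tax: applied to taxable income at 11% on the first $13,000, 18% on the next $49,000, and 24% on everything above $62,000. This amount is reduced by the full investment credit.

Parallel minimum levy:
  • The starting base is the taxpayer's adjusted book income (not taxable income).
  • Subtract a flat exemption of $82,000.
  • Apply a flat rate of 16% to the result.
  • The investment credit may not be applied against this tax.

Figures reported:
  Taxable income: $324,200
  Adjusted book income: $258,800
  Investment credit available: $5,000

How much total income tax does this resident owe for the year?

Parallel minimum levy:
  Base (adjusted book income): $258,800
  Less exemption $82,000 → base $176,800
  $176,800 × 16% = $28,288

General income tax:
  $13,000 × 11% = $1,430
  $49,000 × 18% = $8,820
  $262,200 × 24% = $62,928
  → $73,178
  Less investment credit $5,000 → $68,178

$68,178 > $28,288, so the general income tax governs.

$68,178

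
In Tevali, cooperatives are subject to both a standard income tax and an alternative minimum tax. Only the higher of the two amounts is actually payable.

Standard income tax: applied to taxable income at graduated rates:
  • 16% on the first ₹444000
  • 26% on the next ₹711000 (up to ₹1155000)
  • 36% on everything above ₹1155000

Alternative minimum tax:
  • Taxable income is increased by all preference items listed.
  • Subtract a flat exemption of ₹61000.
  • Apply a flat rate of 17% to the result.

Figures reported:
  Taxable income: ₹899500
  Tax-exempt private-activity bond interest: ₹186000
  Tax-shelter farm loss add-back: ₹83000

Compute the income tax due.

₹189470

Alternative minimum tax:
  Adjusted income: ₹899500 + ₹186000 + ₹83000 = ₹1168500
  Less exemption ₹61000 → base ₹1107500
  ₹1107500 × 17% = ₹188275

Standard income tax:
  ₹444000 × 16% = ₹71040
  ₹455500 × 26% = ₹118430
  → ₹189470

₹189470 > ₹188275, so the standard income tax governs.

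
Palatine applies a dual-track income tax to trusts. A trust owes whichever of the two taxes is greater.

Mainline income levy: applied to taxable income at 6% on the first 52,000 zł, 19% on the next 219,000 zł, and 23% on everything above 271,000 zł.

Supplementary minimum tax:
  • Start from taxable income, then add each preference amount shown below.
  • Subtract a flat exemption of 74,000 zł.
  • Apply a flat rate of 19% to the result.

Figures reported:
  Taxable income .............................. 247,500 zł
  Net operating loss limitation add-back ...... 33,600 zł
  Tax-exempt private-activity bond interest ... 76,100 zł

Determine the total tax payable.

53,808 zł

Mainline income levy:
  52,000 zł × 6% = 3,120 zł
  195,500 zł × 19% = 37,145 zł
  → 40,265 zł

Supplementary minimum tax:
  Adjusted income: 247,500 zł + 33,600 zł + 76,100 zł = 357,200 zł
  Less exemption 74,000 zł → base 283,200 zł
  283,200 zł × 19% = 53,808 zł

53,808 zł > 40,265 zł, so the supplementary minimum tax is the binding amount.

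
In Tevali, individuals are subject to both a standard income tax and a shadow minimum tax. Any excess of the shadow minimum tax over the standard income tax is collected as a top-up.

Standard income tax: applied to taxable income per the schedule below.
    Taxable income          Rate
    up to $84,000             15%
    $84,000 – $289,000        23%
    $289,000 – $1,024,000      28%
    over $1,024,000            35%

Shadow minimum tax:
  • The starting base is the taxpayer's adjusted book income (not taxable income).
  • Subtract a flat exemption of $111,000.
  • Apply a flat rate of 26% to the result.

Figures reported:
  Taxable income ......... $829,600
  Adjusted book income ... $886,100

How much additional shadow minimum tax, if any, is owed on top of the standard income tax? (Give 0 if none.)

$0

Standard income tax:
  $84,000 × 15% = $12,600
  $205,000 × 23% = $47,150
  $540,600 × 28% = $151,368
  → $211,118

Shadow minimum tax:
  Base (adjusted book income): $886,100
  Less exemption $111,000 → base $775,100
  $775,100 × 26% = $201,526

$201,526 ≤ $211,118, so no add-on is due.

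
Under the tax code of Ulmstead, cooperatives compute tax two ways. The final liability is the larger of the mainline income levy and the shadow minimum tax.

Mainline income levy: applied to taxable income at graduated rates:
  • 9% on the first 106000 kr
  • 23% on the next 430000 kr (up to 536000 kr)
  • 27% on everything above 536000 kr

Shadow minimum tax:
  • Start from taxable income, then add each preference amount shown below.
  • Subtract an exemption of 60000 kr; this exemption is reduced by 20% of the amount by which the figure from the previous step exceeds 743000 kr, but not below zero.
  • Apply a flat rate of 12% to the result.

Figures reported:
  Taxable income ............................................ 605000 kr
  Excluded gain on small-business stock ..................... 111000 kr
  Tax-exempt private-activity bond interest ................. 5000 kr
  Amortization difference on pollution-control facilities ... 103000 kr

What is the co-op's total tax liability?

Mainline income levy:
  106000 kr × 9% = 9540 kr
  430000 kr × 23% = 98900 kr
  69000 kr × 27% = 18630 kr
  → 127070 kr

Shadow minimum tax:
  Adjusted income: 605000 kr + 111000 kr + 5000 kr + 103000 kr = 824000 kr
  Exemption: 60000 kr − 20% × (824000 kr − 743000 kr) = 60000 kr − 16200 kr = 43800 kr
  Base: 824000 kr − 43800 kr = 780200 kr
  780200 kr × 12% = 93624 kr

127070 kr > 93624 kr, so the mainline income levy governs.

127070 kr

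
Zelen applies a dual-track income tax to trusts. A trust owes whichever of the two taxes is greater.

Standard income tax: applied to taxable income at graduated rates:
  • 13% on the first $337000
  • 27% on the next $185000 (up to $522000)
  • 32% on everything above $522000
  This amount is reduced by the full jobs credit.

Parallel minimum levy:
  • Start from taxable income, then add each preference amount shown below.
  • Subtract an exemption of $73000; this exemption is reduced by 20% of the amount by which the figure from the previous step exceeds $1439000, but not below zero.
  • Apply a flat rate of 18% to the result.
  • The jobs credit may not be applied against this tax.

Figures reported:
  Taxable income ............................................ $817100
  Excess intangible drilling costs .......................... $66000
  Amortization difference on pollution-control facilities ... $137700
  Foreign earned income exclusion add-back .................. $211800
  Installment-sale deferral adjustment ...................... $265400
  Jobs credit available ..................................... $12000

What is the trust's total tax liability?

$258624

Parallel minimum levy:
  Adjusted income: $817100 + $66000 + $137700 + $211800 + $265400 = $1498000
  Exemption: $73000 − 20% × ($1498000 − $1439000) = $73000 − $11800 = $61200
  Base: $1498000 − $61200 = $1436800
  $1436800 × 18% = $258624

Standard income tax:
  $337000 × 13% = $43810
  $185000 × 27% = $49950
  $295100 × 32% = $94432
  → $188192
  Less jobs credit $12000 → $176192

$258624 > $176192, so the parallel minimum levy is the binding amount.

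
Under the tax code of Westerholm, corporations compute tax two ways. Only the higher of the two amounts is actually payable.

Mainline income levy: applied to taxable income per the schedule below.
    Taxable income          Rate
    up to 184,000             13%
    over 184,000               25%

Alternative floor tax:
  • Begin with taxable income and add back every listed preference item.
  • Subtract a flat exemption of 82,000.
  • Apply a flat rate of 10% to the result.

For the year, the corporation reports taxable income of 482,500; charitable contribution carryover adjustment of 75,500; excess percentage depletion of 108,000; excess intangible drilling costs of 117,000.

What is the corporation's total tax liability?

Mainline income levy:
  184,000 × 13% = 23,920
  298,500 × 25% = 74,625
  → 98,545

Alternative floor tax:
  Adjusted income: 482,500 + 75,500 + 108,000 + 117,000 = 783,000
  Less exemption 82,000 → base 701,000
  701,000 × 10% = 70,100

98,545 > 70,100, so the mainline income levy governs.

98,545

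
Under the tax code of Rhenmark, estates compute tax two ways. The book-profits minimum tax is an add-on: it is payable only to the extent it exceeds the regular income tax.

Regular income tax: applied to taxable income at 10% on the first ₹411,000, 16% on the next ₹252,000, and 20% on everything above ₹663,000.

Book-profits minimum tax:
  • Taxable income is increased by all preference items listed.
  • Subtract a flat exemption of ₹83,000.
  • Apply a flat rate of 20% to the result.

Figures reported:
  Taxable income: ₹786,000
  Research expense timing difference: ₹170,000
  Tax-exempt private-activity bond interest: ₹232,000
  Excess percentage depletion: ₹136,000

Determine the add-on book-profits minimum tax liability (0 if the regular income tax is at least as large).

₹142,180

Regular income tax:
  ₹411,000 × 10% = ₹41,100
  ₹252,000 × 16% = ₹40,320
  ₹123,000 × 20% = ₹24,600
  → ₹106,020

Book-profits minimum tax:
  Adjusted income: ₹786,000 + ₹170,000 + ₹232,000 + ₹136,000 = ₹1,324,000
  Less exemption ₹83,000 → base ₹1,241,000
  ₹1,241,000 × 20% = ₹248,200

Excess of book-profits minimum tax over regular income tax: ₹248,200 − ₹106,020 = ₹142,180.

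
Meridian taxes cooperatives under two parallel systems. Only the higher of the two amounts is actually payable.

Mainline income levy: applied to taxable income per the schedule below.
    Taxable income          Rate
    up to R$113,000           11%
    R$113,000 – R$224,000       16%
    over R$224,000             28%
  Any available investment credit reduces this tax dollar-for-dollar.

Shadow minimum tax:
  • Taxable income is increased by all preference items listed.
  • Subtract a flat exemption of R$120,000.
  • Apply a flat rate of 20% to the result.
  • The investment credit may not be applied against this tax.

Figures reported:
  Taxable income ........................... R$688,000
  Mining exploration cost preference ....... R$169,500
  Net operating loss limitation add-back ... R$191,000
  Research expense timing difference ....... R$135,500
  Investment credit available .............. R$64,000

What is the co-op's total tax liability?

R$212,800

Shadow minimum tax:
  Adjusted income: R$688,000 + R$169,500 + R$191,000 + R$135,500 = R$1,184,000
  Less exemption R$120,000 → base R$1,064,000
  R$1,064,000 × 20% = R$212,800

Mainline income levy:
  R$113,000 × 11% = R$12,430
  R$111,000 × 16% = R$17,760
  R$464,000 × 28% = R$129,920
  → R$160,110
  Less investment credit R$64,000 → R$96,110

R$212,800 > R$96,110, so the shadow minimum tax is the binding amount.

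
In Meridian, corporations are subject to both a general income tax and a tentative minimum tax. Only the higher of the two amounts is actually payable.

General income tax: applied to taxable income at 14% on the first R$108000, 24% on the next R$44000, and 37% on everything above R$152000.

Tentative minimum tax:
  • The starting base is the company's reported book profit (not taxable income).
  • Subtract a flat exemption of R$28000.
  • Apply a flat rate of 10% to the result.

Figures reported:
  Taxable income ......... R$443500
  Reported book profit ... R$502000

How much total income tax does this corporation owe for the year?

R$133535

Tentative minimum tax:
  Base (reported book profit): R$502000
  Less exemption R$28000 → base R$474000
  R$474000 × 10% = R$47400

General income tax:
  R$108000 × 14% = R$15120
  R$44000 × 24% = R$10560
  R$291500 × 37% = R$107855
  → R$133535

R$133535 > R$47400, so the general income tax governs.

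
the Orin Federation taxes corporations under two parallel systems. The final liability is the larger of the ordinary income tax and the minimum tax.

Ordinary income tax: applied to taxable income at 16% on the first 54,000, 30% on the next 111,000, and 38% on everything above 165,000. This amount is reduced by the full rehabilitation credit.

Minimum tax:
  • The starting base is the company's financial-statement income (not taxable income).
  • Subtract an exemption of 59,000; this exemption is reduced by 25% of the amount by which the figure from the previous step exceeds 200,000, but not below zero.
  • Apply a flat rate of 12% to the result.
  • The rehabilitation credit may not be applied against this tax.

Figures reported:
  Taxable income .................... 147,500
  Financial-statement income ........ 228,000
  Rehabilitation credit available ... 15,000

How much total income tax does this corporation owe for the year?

21,690

Minimum tax:
  Base (financial-statement income): 228,000
  Exemption: 59,000 − 25% × (228,000 − 200,000) = 59,000 − 7,000 = 52,000
  Base: 228,000 − 52,000 = 176,000
  176,000 × 12% = 21,120

Ordinary income tax:
  54,000 × 16% = 8,640
  93,500 × 30% = 28,050
  → 36,690
  Less rehabilitation credit 15,000 → 21,690

21,690 > 21,120, so the ordinary income tax governs.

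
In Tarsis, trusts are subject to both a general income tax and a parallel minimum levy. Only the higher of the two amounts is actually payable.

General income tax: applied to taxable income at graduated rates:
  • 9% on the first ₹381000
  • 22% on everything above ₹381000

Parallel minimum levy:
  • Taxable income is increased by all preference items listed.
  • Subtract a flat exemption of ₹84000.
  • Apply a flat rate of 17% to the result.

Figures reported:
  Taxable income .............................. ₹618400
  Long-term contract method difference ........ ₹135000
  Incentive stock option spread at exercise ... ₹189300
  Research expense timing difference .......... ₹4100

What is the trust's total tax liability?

Parallel minimum levy:
  Adjusted income: ₹618400 + ₹135000 + ₹189300 + ₹4100 = ₹946800
  Less exemption ₹84000 → base ₹862800
  ₹862800 × 17% = ₹146676

General income tax:
  ₹381000 × 9% = ₹34290
  ₹237400 × 22% = ₹52228
  → ₹86518

₹146676 > ₹86518, so the parallel minimum levy is the binding amount.

₹146676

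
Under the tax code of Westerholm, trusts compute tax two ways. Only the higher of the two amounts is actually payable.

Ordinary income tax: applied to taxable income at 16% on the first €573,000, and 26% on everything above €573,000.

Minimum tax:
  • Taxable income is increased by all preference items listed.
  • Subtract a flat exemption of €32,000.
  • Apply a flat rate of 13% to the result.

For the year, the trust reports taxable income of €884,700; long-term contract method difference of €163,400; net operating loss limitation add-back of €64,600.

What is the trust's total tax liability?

€172,722

Ordinary income tax:
  €573,000 × 16% = €91,680
  €311,700 × 26% = €81,042
  → €172,722

Minimum tax:
  Adjusted income: €884,700 + €163,400 + €64,600 = €1,112,700
  Less exemption €32,000 → base €1,080,700
  €1,080,700 × 13% = €140,491

€172,722 > €140,491, so the ordinary income tax governs.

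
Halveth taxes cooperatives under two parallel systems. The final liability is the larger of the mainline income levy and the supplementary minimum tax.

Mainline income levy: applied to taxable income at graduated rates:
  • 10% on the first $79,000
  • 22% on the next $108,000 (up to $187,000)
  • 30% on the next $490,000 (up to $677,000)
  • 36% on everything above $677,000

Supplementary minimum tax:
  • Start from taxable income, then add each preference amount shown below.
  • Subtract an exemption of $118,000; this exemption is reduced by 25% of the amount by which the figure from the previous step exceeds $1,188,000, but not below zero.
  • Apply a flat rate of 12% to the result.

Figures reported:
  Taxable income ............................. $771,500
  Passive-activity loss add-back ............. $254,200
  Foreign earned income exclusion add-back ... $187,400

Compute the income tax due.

Supplementary minimum tax:
  Adjusted income: $771,500 + $254,200 + $187,400 = $1,213,100
  Exemption: $118,000 − 25% × ($1,213,100 − $1,188,000) = $118,000 − $6,275 = $111,725
  Base: $1,213,100 − $111,725 = $1,101,375
  $1,101,375 × 12% = $132,165

Mainline income levy:
  $79,000 × 10% = $7,900
  $108,000 × 22% = $23,760
  $490,000 × 30% = $147,000
  $94,500 × 36% = $34,020
  → $212,680

$212,680 > $132,165, so the mainline income levy governs.

$212,680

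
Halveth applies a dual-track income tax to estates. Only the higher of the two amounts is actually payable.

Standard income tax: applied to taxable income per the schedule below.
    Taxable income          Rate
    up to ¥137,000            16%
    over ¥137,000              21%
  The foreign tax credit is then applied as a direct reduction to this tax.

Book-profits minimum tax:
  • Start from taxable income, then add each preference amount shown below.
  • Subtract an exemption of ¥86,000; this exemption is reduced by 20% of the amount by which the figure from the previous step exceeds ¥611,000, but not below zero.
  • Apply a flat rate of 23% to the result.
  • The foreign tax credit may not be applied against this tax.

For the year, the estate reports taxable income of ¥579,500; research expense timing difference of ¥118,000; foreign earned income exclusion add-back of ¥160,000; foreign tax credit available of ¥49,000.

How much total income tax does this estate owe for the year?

Standard income tax:
  ¥137,000 × 16% = ¥21,920
  ¥442,500 × 21% = ¥92,925
  → ¥114,845
  Less foreign tax credit ¥49,000 → ¥65,845

Book-profits minimum tax:
  Adjusted income: ¥579,500 + ¥118,000 + ¥160,000 = ¥857,500
  Exemption: ¥86,000 − 20% × (¥857,500 − ¥611,000) = ¥86,000 − ¥49,300 = ¥36,700
  Base: ¥857,500 − ¥36,700 = ¥820,800
  ¥820,800 × 23% = ¥188,784

¥188,784 > ¥65,845, so the book-profits minimum tax is the binding amount.

¥188,784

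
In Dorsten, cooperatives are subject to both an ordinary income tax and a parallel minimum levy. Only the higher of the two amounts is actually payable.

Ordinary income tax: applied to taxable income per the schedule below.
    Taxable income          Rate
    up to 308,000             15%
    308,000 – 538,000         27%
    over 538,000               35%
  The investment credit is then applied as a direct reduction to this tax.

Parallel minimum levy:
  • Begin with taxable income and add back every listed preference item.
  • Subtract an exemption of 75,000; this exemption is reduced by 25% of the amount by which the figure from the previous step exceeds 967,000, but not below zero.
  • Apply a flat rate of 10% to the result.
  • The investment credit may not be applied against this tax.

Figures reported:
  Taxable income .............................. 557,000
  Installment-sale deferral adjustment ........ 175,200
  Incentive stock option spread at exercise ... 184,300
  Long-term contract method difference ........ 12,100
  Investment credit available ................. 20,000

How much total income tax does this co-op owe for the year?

94,950

Parallel minimum levy:
  Adjusted income: 557,000 + 175,200 + 184,300 + 12,100 = 928,600
  Exemption: 928,600 ≤ 967,000, so full 75,000 applies
  Base: 928,600 − 75,000 = 853,600
  853,600 × 10% = 85,360

Ordinary income tax:
  308,000 × 15% = 46,200
  230,000 × 27% = 62,100
  19,000 × 35% = 6,650
  → 114,950
  Less investment credit 20,000 → 94,950

94,950 > 85,360, so the ordinary income tax governs.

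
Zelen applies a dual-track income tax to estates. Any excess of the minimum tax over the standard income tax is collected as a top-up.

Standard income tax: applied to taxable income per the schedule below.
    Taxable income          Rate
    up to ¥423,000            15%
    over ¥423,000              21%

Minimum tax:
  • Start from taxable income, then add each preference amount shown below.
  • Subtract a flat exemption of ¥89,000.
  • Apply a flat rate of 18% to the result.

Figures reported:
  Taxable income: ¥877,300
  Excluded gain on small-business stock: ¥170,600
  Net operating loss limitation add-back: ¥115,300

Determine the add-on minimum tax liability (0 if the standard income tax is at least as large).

Minimum tax:
  Adjusted income: ¥877,300 + ¥170,600 + ¥115,300 = ¥1,163,200
  Less exemption ¥89,000 → base ¥1,074,200
  ¥1,074,200 × 18% = ¥193,356

Standard income tax:
  ¥423,000 × 15% = ¥63,450
  ¥454,300 × 21% = ¥95,403
  → ¥158,853

Excess of minimum tax over standard income tax: ¥193,356 − ¥158,853 = ¥34,503.

¥34,503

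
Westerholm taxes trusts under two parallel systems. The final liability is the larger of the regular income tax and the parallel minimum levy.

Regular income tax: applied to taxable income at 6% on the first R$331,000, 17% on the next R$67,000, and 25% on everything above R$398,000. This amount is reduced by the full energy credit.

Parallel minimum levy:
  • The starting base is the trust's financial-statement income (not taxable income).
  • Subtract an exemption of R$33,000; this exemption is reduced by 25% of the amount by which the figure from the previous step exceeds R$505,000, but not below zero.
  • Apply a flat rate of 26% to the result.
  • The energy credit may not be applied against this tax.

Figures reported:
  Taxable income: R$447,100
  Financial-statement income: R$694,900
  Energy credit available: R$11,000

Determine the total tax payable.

R$180,674

Parallel minimum levy:
  Base (financial-statement income): R$694,900
  Exemption: 25% × (R$694,900 − R$505,000) = R$47,475 ≥ R$33,000, so the exemption is fully phased out
  Base: R$694,900 − R$0 = R$694,900
  R$694,900 × 26% = R$180,674

Regular income tax:
  R$331,000 × 6% = R$19,860
  R$67,000 × 17% = R$11,390
  R$49,100 × 25% = R$12,275
  → R$43,525
  Less energy credit R$11,000 → R$32,525

R$180,674 > R$32,525, so the parallel minimum levy is the binding amount.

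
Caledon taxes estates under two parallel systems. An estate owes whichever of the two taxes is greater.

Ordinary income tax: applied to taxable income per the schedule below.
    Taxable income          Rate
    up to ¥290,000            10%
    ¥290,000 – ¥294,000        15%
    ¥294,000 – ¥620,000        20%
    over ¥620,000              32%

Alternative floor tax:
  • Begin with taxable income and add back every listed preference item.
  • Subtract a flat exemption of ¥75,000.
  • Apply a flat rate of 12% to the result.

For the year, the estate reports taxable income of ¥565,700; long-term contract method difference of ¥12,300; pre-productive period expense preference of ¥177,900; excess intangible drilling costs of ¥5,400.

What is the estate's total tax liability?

¥83,940

Alternative floor tax:
  Adjusted income: ¥565,700 + ¥12,300 + ¥177,900 + ¥5,400 = ¥761,300
  Less exemption ¥75,000 → base ¥686,300
  ¥686,300 × 12% = ¥82,356

Ordinary income tax:
  ¥290,000 × 10% = ¥29,000
  ¥4,000 × 15% = ¥600
  ¥271,700 × 20% = ¥54,340
  → ¥83,940

¥83,940 > ¥82,356, so the ordinary income tax governs.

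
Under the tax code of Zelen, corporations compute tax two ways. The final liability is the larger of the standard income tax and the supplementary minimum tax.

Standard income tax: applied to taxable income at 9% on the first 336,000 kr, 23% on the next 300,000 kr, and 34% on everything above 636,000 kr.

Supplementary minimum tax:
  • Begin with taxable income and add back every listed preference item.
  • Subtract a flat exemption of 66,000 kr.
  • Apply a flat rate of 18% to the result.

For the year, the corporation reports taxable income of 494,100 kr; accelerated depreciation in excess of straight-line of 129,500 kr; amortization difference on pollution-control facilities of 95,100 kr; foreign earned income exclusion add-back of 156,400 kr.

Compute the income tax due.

145,638 kr

Supplementary minimum tax:
  Adjusted income: 494,100 kr + 129,500 kr + 95,100 kr + 156,400 kr = 875,100 kr
  Less exemption 66,000 kr → base 809,100 kr
  809,100 kr × 18% = 145,638 kr

Standard income tax:
  336,000 kr × 9% = 30,240 kr
  158,100 kr × 23% = 36,363 kr
  → 66,603 kr

145,638 kr > 66,603 kr, so the supplementary minimum tax is the binding amount.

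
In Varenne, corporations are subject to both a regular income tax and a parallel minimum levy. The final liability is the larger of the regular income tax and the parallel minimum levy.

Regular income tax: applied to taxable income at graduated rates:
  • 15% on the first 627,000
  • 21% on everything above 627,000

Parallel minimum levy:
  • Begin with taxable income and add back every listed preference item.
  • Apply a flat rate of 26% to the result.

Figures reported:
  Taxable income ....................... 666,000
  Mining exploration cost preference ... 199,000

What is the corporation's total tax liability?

Parallel minimum levy:
  Adjusted income: 666,000 + 199,000 = 865,000
  865,000 × 26% = 224,900

Regular income tax:
  627,000 × 15% = 94,050
  39,000 × 21% = 8,190
  → 102,240

224,900 > 102,240, so the parallel minimum levy is the binding amount.

224,900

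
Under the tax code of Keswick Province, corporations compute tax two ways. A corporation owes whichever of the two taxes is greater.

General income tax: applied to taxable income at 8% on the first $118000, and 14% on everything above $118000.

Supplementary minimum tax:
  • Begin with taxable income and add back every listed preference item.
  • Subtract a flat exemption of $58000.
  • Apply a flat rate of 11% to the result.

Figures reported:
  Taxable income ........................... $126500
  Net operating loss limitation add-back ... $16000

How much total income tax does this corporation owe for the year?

General income tax:
  $118000 × 8% = $9440
  $8500 × 14% = $1190
  → $10630

Supplementary minimum tax:
  Adjusted income: $126500 + $16000 = $142500
  Less exemption $58000 → base $84500
  $84500 × 11% = $9295

$10630 > $9295, so the general income tax governs.

$10630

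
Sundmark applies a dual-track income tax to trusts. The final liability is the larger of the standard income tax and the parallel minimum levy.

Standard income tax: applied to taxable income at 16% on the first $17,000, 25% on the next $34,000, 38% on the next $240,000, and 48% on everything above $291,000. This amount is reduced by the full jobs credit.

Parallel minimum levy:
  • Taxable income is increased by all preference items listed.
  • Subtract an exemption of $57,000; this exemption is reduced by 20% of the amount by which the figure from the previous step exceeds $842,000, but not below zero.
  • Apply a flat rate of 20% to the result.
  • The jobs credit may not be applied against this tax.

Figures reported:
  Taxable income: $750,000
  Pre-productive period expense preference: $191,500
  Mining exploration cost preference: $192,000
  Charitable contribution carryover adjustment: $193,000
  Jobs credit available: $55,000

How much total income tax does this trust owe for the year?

$267,740

Standard income tax:
  $17,000 × 16% = $2,720
  $34,000 × 25% = $8,500
  $240,000 × 38% = $91,200
  $459,000 × 48% = $220,320
  → $322,740
  Less jobs credit $55,000 → $267,740

Parallel minimum levy:
  Adjusted income: $750,000 + $191,500 + $192,000 + $193,000 = $1,326,500
  Exemption: 20% × ($1,326,500 − $842,000) = $96,900 ≥ $57,000, so the exemption is fully phased out
  Base: $1,326,500 − $0 = $1,326,500
  $1,326,500 × 20% = $265,300

$267,740 > $265,300, so the standard income tax governs.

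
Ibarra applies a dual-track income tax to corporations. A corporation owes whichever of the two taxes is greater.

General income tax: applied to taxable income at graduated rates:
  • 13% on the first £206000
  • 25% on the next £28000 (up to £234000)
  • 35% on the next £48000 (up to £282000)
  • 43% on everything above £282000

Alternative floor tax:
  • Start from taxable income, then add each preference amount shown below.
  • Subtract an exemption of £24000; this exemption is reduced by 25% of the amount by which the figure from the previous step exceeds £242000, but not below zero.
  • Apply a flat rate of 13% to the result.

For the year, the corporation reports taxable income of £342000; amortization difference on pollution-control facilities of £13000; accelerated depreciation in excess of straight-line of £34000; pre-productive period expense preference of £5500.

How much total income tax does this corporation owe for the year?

£76380

Alternative floor tax:
  Adjusted income: £342000 + £13000 + £34000 + £5500 = £394500
  Exemption: 25% × (£394500 − £242000) = £38125 ≥ £24000, so the exemption is fully phased out
  Base: £394500 − £0 = £394500
  £394500 × 13% = £51285

General income tax:
  £206000 × 13% = £26780
  £28000 × 25% = £7000
  £48000 × 35% = £16800
  £60000 × 43% = £25800
  → £76380

£76380 > £51285, so the general income tax governs.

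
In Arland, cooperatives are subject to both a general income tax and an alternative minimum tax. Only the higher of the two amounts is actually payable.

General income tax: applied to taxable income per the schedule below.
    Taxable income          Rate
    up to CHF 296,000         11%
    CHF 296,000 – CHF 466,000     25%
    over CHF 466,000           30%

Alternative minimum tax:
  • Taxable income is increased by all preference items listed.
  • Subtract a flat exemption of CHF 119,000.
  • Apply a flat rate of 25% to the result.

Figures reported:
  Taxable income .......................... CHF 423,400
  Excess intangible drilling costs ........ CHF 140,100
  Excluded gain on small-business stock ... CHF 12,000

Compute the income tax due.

CHF 114,125

General income tax:
  CHF 296,000 × 11% = CHF 32,560
  CHF 127,400 × 25% = CHF 31,850
  → CHF 64,410

Alternative minimum tax:
  Adjusted income: CHF 423,400 + CHF 140,100 + CHF 12,000 = CHF 575,500
  Less exemption CHF 119,000 → base CHF 456,500
  CHF 456,500 × 25% = CHF 114,125

CHF 114,125 > CHF 64,410, so the alternative minimum tax is the binding amount.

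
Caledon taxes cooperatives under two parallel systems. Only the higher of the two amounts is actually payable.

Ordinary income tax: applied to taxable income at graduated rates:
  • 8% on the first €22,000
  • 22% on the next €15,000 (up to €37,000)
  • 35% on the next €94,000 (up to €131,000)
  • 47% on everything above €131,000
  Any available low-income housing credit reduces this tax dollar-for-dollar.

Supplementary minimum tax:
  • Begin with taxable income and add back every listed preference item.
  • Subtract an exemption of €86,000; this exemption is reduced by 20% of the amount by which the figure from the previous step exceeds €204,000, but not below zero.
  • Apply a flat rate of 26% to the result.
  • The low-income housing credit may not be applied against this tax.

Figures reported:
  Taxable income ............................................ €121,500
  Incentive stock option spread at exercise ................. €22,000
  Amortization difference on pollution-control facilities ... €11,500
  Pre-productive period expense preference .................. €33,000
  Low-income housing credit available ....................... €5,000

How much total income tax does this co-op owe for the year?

€29,635

Ordinary income tax:
  €22,000 × 8% = €1,760
  €15,000 × 22% = €3,300
  €84,500 × 35% = €29,575
  → €34,635
  Less low-income housing credit €5,000 → €29,635

Supplementary minimum tax:
  Adjusted income: €121,500 + €22,000 + €11,500 + €33,000 = €188,000
  Exemption: €188,000 ≤ €204,000, so full €86,000 applies
  Base: €188,000 − €86,000 = €102,000
  €102,000 × 26% = €26,520

€29,635 > €26,520, so the ordinary income tax governs.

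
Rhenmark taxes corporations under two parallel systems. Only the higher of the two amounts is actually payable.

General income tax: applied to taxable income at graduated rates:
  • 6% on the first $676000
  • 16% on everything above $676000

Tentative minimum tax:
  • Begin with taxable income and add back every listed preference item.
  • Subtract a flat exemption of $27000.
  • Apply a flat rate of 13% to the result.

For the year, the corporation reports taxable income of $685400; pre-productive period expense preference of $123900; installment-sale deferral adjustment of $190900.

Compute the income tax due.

Tentative minimum tax:
  Adjusted income: $685400 + $123900 + $190900 = $1000200
  Less exemption $27000 → base $973200
  $973200 × 13% = $126516

General income tax:
  $676000 × 6% = $40560
  $9400 × 16% = $1504
  → $42064

$126516 > $42064, so the tentative minimum tax is the binding amount.

$126516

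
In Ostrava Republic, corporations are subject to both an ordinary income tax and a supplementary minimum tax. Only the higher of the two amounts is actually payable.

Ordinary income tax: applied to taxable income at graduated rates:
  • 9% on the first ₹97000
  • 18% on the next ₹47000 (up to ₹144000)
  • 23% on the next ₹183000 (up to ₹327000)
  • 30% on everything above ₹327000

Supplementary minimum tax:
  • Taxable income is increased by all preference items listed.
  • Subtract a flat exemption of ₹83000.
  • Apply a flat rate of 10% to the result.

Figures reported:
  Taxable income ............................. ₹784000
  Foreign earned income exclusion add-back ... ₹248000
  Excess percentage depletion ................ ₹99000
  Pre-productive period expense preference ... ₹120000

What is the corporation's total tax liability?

₹196380

Ordinary income tax:
  ₹97000 × 9% = ₹8730
  ₹47000 × 18% = ₹8460
  ₹183000 × 23% = ₹42090
  ₹457000 × 30% = ₹137100
  → ₹196380

Supplementary minimum tax:
  Adjusted income: ₹784000 + ₹248000 + ₹99000 + ₹120000 = ₹1251000
  Less exemption ₹83000 → base ₹1168000
  ₹1168000 × 10% = ₹116800

₹196380 > ₹116800, so the ordinary income tax governs.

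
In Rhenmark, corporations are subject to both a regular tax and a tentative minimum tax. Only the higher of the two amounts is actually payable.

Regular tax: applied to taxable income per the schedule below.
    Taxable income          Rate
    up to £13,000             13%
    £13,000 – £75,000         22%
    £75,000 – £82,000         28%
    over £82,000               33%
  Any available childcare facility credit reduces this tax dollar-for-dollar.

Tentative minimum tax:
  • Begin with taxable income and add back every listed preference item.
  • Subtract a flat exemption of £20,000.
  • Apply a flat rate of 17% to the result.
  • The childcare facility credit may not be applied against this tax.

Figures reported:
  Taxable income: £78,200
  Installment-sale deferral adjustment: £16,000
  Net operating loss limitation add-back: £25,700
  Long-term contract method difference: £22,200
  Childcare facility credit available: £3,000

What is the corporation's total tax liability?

£20,757

Tentative minimum tax:
  Adjusted income: £78,200 + £16,000 + £25,700 + £22,200 = £142,100
  Less exemption £20,000 → base £122,100
  £122,100 × 17% = £20,757

Regular tax:
  £13,000 × 13% = £1,690
  £62,000 × 22% = £13,640
  £3,200 × 28% = £896
  → £16,226
  Less childcare facility credit £3,000 → £13,226

£20,757 > £13,226, so the tentative minimum tax is the binding amount.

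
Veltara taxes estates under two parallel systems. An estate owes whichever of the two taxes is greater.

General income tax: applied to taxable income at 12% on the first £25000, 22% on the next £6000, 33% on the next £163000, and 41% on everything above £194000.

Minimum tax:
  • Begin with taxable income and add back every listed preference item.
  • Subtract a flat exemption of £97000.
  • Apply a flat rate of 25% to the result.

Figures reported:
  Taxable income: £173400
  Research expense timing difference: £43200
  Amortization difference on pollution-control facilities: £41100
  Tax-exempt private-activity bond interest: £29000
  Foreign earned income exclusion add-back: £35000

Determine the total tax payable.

General income tax:
  £25000 × 12% = £3000
  £6000 × 22% = £1320
  £142400 × 33% = £46992
  → £51312

Minimum tax:
  Adjusted income: £173400 + £43200 + £41100 + £29000 + £35000 = £321700
  Less exemption £97000 → base £224700
  £224700 × 25% = £56175

£56175 > £51312, so the minimum tax is the binding amount.

£56175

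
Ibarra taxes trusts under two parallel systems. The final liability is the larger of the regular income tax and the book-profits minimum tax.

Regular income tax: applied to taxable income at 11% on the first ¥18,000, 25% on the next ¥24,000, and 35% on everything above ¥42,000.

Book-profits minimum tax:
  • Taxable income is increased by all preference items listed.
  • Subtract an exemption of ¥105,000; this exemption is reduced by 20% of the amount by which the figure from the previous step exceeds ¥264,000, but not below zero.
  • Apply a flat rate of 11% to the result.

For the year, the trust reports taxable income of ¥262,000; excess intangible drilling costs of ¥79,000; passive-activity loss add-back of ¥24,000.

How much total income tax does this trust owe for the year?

¥84,980

Regular income tax:
  ¥18,000 × 11% = ¥1,980
  ¥24,000 × 25% = ¥6,000
  ¥220,000 × 35% = ¥77,000
  → ¥84,980

Book-profits minimum tax:
  Adjusted income: ¥262,000 + ¥79,000 + ¥24,000 = ¥365,000
  Exemption: ¥105,000 − 20% × (¥365,000 − ¥264,000) = ¥105,000 − ¥20,200 = ¥84,800
  Base: ¥365,000 − ¥84,800 = ¥280,200
  ¥280,200 × 11% = ¥30,822

¥84,980 > ¥30,822, so the regular income tax governs.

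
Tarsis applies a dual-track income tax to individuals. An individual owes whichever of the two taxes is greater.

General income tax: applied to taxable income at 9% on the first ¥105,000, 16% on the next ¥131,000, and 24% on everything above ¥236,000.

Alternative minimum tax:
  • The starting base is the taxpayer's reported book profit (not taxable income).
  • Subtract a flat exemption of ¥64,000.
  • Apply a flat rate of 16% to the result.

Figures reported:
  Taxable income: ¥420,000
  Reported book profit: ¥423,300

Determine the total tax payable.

¥74,570

Alternative minimum tax:
  Base (reported book profit): ¥423,300
  Less exemption ¥64,000 → base ¥359,300
  ¥359,300 × 16% = ¥57,488

General income tax:
  ¥105,000 × 9% = ¥9,450
  ¥131,000 × 16% = ¥20,960
  ¥184,000 × 24% = ¥44,160
  → ¥74,570

¥74,570 > ¥57,488, so the general income tax governs.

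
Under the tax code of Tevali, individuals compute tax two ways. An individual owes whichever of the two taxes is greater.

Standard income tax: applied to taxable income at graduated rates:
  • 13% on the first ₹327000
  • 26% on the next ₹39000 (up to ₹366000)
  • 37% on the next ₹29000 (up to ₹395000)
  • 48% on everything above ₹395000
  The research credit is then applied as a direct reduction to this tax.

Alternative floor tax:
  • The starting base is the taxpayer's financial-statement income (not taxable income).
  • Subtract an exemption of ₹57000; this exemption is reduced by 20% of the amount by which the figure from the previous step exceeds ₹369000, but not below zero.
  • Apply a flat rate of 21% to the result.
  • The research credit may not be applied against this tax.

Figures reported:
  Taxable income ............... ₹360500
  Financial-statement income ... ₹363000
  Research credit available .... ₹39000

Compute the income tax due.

Standard income tax:
  ₹327000 × 13% = ₹42510
  ₹33500 × 26% = ₹8710
  → ₹51220
  Less research credit ₹39000 → ₹12220

Alternative floor tax:
  Base (financial-statement income): ₹363000
  Exemption: ₹363000 ≤ ₹369000, so full ₹57000 applies
  Base: ₹363000 − ₹57000 = ₹306000
  ₹306000 × 21% = ₹64260

₹64260 > ₹12220, so the alternative floor tax is the binding amount.

₹64260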